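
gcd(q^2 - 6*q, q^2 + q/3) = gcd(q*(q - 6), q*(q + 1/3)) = q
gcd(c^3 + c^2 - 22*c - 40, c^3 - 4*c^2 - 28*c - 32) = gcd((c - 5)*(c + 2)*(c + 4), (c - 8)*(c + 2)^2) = c + 2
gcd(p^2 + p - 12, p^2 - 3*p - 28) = p + 4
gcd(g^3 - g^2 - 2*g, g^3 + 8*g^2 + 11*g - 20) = 1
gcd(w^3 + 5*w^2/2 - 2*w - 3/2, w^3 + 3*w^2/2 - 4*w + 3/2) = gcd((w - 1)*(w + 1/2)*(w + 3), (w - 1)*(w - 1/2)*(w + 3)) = w^2 + 2*w - 3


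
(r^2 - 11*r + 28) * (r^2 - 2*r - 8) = r^4 - 13*r^3 + 42*r^2 + 32*r - 224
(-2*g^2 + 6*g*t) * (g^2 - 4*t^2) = -2*g^4 + 6*g^3*t + 8*g^2*t^2 - 24*g*t^3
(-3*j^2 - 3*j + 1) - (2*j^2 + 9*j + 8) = -5*j^2 - 12*j - 7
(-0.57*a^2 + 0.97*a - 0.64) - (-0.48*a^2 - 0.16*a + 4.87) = -0.09*a^2 + 1.13*a - 5.51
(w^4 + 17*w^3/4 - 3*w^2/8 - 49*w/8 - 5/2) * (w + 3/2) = w^5 + 23*w^4/4 + 6*w^3 - 107*w^2/16 - 187*w/16 - 15/4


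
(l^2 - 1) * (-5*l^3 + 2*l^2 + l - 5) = -5*l^5 + 2*l^4 + 6*l^3 - 7*l^2 - l + 5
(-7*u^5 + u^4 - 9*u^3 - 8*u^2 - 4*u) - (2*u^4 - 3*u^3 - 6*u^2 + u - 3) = -7*u^5 - u^4 - 6*u^3 - 2*u^2 - 5*u + 3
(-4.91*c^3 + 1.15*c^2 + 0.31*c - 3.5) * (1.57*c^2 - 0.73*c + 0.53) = -7.7087*c^5 + 5.3898*c^4 - 2.9551*c^3 - 5.1118*c^2 + 2.7193*c - 1.855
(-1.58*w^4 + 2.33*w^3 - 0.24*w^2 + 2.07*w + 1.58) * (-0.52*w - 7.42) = 0.8216*w^5 + 10.512*w^4 - 17.1638*w^3 + 0.7044*w^2 - 16.181*w - 11.7236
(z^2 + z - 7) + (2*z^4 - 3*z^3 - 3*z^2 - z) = 2*z^4 - 3*z^3 - 2*z^2 - 7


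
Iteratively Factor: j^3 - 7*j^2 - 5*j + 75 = (j - 5)*(j^2 - 2*j - 15) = (j - 5)^2*(j + 3)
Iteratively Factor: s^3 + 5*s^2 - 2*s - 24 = (s + 3)*(s^2 + 2*s - 8) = (s - 2)*(s + 3)*(s + 4)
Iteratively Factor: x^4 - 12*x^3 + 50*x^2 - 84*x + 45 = (x - 5)*(x^3 - 7*x^2 + 15*x - 9) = (x - 5)*(x - 3)*(x^2 - 4*x + 3) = (x - 5)*(x - 3)*(x - 1)*(x - 3)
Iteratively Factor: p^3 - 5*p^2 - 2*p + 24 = (p - 3)*(p^2 - 2*p - 8) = (p - 3)*(p + 2)*(p - 4)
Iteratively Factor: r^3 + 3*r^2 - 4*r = (r + 4)*(r^2 - r) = r*(r + 4)*(r - 1)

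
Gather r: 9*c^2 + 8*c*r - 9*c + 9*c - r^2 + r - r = 9*c^2 + 8*c*r - r^2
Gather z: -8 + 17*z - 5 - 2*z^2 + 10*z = -2*z^2 + 27*z - 13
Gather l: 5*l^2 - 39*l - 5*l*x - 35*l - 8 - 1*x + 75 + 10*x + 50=5*l^2 + l*(-5*x - 74) + 9*x + 117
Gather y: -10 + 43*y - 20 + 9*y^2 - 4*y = 9*y^2 + 39*y - 30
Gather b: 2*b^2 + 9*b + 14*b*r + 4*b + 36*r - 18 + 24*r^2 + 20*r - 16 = 2*b^2 + b*(14*r + 13) + 24*r^2 + 56*r - 34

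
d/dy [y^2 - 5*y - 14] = 2*y - 5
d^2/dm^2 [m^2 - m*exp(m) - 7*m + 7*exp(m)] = -m*exp(m) + 5*exp(m) + 2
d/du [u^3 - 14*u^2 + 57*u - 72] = 3*u^2 - 28*u + 57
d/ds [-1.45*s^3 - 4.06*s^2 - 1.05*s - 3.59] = -4.35*s^2 - 8.12*s - 1.05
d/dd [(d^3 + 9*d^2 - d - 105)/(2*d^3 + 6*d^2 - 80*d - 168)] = 3*(-d^2 + d - 14)/(d^4 - 8*d^3 - 8*d^2 + 96*d + 144)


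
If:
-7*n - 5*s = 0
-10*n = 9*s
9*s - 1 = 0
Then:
No Solution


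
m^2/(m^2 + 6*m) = m/(m + 6)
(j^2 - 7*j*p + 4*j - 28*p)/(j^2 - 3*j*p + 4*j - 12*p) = (-j + 7*p)/(-j + 3*p)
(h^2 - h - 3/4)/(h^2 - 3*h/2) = (h + 1/2)/h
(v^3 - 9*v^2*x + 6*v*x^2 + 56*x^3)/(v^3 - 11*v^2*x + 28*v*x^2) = (v + 2*x)/v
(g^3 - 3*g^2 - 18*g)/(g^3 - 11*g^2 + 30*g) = (g + 3)/(g - 5)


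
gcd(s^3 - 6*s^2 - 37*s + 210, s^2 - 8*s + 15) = s - 5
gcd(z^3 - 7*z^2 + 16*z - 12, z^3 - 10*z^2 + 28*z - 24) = z^2 - 4*z + 4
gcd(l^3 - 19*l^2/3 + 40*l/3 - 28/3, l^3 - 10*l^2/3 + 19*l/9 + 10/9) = l - 2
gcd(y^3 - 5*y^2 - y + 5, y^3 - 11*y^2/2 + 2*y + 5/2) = y^2 - 6*y + 5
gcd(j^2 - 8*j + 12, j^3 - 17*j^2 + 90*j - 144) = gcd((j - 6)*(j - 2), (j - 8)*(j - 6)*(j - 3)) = j - 6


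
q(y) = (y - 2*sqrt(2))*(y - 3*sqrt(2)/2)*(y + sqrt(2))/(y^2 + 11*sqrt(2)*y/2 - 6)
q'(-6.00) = -13.96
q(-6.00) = 19.72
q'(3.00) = 0.17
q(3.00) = 0.03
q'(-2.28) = -1.47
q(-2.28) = 1.05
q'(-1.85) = -1.20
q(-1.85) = 0.48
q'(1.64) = -0.70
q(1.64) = 0.18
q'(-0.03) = -1.57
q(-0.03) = -1.37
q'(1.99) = -0.26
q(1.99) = 0.03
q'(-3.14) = -2.28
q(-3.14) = 2.64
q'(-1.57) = -1.06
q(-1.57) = 0.16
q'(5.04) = 0.46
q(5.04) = 0.71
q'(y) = (-2*y - 11*sqrt(2)/2)*(y - 2*sqrt(2))*(y - 3*sqrt(2)/2)*(y + sqrt(2))/(y^2 + 11*sqrt(2)*y/2 - 6)^2 + (y - 2*sqrt(2))*(y - 3*sqrt(2)/2)/(y^2 + 11*sqrt(2)*y/2 - 6) + (y - 2*sqrt(2))*(y + sqrt(2))/(y^2 + 11*sqrt(2)*y/2 - 6) + (y - 3*sqrt(2)/2)*(y + sqrt(2))/(y^2 + 11*sqrt(2)*y/2 - 6)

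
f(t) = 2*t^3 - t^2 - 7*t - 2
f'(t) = 6*t^2 - 2*t - 7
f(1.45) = -8.16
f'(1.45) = 2.72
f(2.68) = 10.56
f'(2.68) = 30.73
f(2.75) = 12.78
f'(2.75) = 32.88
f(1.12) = -8.28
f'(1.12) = -1.71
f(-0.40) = 0.51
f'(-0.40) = -5.24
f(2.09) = -2.74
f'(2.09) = 15.03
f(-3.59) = -82.29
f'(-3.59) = 77.51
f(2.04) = -3.46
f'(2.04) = 13.89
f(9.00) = 1312.00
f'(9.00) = 461.00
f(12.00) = 3226.00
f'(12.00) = 833.00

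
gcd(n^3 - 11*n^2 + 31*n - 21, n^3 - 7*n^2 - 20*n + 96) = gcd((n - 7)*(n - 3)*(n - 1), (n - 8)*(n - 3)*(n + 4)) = n - 3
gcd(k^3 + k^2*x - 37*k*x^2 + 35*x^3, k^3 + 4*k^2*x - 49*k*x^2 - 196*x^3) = k + 7*x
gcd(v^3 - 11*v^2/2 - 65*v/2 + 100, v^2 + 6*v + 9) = 1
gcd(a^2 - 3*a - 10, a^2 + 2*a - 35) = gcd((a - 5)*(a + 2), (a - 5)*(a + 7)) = a - 5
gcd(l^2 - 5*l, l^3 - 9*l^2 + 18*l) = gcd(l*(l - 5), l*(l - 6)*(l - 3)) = l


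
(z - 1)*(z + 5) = z^2 + 4*z - 5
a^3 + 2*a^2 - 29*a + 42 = (a - 3)*(a - 2)*(a + 7)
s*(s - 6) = s^2 - 6*s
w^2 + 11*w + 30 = (w + 5)*(w + 6)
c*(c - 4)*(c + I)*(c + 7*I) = c^4 - 4*c^3 + 8*I*c^3 - 7*c^2 - 32*I*c^2 + 28*c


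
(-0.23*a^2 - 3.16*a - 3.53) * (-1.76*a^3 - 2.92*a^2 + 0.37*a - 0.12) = 0.4048*a^5 + 6.2332*a^4 + 15.3549*a^3 + 9.166*a^2 - 0.9269*a + 0.4236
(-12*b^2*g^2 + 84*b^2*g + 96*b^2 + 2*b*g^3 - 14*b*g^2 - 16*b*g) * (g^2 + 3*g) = -12*b^2*g^4 + 48*b^2*g^3 + 348*b^2*g^2 + 288*b^2*g + 2*b*g^5 - 8*b*g^4 - 58*b*g^3 - 48*b*g^2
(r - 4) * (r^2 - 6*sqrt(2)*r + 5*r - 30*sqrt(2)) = r^3 - 6*sqrt(2)*r^2 + r^2 - 20*r - 6*sqrt(2)*r + 120*sqrt(2)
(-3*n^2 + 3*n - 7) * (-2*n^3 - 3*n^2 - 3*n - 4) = 6*n^5 + 3*n^4 + 14*n^3 + 24*n^2 + 9*n + 28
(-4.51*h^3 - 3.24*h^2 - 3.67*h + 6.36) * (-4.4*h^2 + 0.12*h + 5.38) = 19.844*h^5 + 13.7148*h^4 - 8.5046*h^3 - 45.8556*h^2 - 18.9814*h + 34.2168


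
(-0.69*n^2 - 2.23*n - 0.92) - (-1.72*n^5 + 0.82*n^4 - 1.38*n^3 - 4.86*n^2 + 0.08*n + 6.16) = 1.72*n^5 - 0.82*n^4 + 1.38*n^3 + 4.17*n^2 - 2.31*n - 7.08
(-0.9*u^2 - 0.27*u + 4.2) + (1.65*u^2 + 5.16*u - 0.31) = 0.75*u^2 + 4.89*u + 3.89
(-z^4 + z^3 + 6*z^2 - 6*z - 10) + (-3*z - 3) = -z^4 + z^3 + 6*z^2 - 9*z - 13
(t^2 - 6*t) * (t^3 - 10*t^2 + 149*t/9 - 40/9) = t^5 - 16*t^4 + 689*t^3/9 - 934*t^2/9 + 80*t/3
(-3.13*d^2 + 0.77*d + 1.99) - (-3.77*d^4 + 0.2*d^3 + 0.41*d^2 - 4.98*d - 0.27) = 3.77*d^4 - 0.2*d^3 - 3.54*d^2 + 5.75*d + 2.26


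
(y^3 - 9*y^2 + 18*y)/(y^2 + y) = (y^2 - 9*y + 18)/(y + 1)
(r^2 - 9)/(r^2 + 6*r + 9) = (r - 3)/(r + 3)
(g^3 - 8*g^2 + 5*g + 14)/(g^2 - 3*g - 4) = (g^2 - 9*g + 14)/(g - 4)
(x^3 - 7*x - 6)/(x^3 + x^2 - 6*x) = (x^3 - 7*x - 6)/(x*(x^2 + x - 6))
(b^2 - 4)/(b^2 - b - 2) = (b + 2)/(b + 1)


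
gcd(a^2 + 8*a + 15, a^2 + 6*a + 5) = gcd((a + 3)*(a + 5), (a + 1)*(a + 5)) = a + 5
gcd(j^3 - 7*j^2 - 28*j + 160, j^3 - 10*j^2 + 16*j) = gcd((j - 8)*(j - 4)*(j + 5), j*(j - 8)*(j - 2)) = j - 8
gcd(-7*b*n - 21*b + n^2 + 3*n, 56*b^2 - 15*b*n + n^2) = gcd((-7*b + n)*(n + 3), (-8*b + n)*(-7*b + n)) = 7*b - n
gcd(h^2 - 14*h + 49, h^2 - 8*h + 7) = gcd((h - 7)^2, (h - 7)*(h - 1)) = h - 7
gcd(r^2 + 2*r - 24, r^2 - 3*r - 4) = r - 4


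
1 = 1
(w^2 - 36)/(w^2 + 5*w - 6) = (w - 6)/(w - 1)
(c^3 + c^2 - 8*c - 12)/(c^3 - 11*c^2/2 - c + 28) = 2*(c^2 - c - 6)/(2*c^2 - 15*c + 28)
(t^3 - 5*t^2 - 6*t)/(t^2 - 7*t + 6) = t*(t + 1)/(t - 1)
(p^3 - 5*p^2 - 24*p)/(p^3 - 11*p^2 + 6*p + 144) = p/(p - 6)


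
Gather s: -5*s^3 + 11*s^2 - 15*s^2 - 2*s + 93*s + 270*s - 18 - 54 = -5*s^3 - 4*s^2 + 361*s - 72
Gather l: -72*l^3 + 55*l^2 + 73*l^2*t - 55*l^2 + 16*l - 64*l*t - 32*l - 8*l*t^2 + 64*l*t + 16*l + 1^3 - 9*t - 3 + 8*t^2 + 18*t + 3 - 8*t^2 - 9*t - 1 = -72*l^3 + 73*l^2*t - 8*l*t^2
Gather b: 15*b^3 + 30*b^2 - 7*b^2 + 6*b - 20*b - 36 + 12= 15*b^3 + 23*b^2 - 14*b - 24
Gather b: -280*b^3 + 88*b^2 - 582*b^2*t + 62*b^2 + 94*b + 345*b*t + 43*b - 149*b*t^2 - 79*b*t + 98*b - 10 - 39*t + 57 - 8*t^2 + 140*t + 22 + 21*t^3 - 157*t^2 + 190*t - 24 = -280*b^3 + b^2*(150 - 582*t) + b*(-149*t^2 + 266*t + 235) + 21*t^3 - 165*t^2 + 291*t + 45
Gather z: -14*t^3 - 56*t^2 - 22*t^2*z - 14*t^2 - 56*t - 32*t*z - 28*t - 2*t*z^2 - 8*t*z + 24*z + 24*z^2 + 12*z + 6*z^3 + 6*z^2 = -14*t^3 - 70*t^2 - 84*t + 6*z^3 + z^2*(30 - 2*t) + z*(-22*t^2 - 40*t + 36)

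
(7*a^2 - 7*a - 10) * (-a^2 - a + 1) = -7*a^4 + 24*a^2 + 3*a - 10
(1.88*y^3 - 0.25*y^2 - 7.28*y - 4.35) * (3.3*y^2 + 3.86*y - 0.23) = 6.204*y^5 + 6.4318*y^4 - 25.4214*y^3 - 42.3983*y^2 - 15.1166*y + 1.0005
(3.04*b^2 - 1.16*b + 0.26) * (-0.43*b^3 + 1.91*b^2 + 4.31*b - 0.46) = -1.3072*b^5 + 6.3052*b^4 + 10.775*b^3 - 5.9014*b^2 + 1.6542*b - 0.1196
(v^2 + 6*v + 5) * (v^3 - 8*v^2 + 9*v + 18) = v^5 - 2*v^4 - 34*v^3 + 32*v^2 + 153*v + 90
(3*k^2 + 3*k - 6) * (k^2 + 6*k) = 3*k^4 + 21*k^3 + 12*k^2 - 36*k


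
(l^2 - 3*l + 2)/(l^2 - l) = (l - 2)/l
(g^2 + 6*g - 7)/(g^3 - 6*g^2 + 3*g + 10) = (g^2 + 6*g - 7)/(g^3 - 6*g^2 + 3*g + 10)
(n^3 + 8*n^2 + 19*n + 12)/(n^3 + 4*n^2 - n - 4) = (n + 3)/(n - 1)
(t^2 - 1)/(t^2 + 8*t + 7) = (t - 1)/(t + 7)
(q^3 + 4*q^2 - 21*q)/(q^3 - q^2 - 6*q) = (q + 7)/(q + 2)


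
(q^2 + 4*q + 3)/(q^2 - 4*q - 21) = (q + 1)/(q - 7)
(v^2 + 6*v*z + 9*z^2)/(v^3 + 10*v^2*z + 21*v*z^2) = (v + 3*z)/(v*(v + 7*z))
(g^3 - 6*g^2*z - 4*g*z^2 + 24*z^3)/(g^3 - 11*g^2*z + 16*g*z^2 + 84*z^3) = (-g + 2*z)/(-g + 7*z)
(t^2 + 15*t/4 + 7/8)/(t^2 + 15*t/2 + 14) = (t + 1/4)/(t + 4)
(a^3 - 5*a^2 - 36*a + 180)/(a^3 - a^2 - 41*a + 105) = (a^2 - 36)/(a^2 + 4*a - 21)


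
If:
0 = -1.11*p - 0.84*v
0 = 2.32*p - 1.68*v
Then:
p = 0.00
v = 0.00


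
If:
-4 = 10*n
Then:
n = -2/5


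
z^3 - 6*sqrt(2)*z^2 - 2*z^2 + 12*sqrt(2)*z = z*(z - 2)*(z - 6*sqrt(2))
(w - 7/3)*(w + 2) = w^2 - w/3 - 14/3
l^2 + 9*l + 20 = (l + 4)*(l + 5)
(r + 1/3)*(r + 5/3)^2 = r^3 + 11*r^2/3 + 35*r/9 + 25/27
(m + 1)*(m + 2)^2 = m^3 + 5*m^2 + 8*m + 4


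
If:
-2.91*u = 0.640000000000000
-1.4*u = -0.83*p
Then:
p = -0.37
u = -0.22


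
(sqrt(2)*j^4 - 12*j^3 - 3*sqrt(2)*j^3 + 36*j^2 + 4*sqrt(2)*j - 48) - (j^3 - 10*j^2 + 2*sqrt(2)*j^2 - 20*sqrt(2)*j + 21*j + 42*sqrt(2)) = sqrt(2)*j^4 - 13*j^3 - 3*sqrt(2)*j^3 - 2*sqrt(2)*j^2 + 46*j^2 - 21*j + 24*sqrt(2)*j - 42*sqrt(2) - 48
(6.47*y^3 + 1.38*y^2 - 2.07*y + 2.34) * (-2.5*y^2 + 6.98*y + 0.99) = -16.175*y^5 + 41.7106*y^4 + 21.2127*y^3 - 18.9324*y^2 + 14.2839*y + 2.3166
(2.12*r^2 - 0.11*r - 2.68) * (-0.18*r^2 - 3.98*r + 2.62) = -0.3816*r^4 - 8.4178*r^3 + 6.4746*r^2 + 10.3782*r - 7.0216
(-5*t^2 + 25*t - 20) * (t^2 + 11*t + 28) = -5*t^4 - 30*t^3 + 115*t^2 + 480*t - 560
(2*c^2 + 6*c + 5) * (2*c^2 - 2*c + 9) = 4*c^4 + 8*c^3 + 16*c^2 + 44*c + 45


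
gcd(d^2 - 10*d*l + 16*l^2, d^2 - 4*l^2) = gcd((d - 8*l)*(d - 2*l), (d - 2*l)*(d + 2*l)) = d - 2*l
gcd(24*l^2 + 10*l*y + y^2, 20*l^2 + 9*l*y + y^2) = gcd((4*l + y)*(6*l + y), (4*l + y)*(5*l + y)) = 4*l + y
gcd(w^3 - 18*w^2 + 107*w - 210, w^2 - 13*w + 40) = w - 5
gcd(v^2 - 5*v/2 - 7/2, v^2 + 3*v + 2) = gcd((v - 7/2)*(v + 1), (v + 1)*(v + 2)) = v + 1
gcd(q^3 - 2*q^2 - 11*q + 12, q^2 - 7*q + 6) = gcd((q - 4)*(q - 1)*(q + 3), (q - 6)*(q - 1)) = q - 1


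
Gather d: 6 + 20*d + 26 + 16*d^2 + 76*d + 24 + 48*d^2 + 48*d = 64*d^2 + 144*d + 56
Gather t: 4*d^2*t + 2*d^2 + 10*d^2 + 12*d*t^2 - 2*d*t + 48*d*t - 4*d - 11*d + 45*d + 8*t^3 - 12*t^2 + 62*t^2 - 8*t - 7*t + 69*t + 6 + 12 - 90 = 12*d^2 + 30*d + 8*t^3 + t^2*(12*d + 50) + t*(4*d^2 + 46*d + 54) - 72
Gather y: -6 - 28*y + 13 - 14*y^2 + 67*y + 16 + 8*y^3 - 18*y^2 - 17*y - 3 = 8*y^3 - 32*y^2 + 22*y + 20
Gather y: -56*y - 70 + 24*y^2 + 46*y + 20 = 24*y^2 - 10*y - 50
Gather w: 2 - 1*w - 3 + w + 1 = 0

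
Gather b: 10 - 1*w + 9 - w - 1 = 18 - 2*w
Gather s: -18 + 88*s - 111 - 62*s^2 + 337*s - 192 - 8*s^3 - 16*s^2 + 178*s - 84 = -8*s^3 - 78*s^2 + 603*s - 405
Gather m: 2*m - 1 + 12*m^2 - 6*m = 12*m^2 - 4*m - 1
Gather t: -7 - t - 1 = -t - 8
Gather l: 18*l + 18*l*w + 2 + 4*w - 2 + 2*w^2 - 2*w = l*(18*w + 18) + 2*w^2 + 2*w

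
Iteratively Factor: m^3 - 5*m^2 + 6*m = (m - 3)*(m^2 - 2*m) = (m - 3)*(m - 2)*(m)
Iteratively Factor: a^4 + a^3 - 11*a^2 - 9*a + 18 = (a + 3)*(a^3 - 2*a^2 - 5*a + 6) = (a + 2)*(a + 3)*(a^2 - 4*a + 3) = (a - 3)*(a + 2)*(a + 3)*(a - 1)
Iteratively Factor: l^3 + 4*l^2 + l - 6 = (l + 3)*(l^2 + l - 2) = (l + 2)*(l + 3)*(l - 1)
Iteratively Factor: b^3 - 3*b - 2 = (b + 1)*(b^2 - b - 2) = (b - 2)*(b + 1)*(b + 1)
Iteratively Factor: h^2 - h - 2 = (h + 1)*(h - 2)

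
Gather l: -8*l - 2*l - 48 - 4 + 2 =-10*l - 50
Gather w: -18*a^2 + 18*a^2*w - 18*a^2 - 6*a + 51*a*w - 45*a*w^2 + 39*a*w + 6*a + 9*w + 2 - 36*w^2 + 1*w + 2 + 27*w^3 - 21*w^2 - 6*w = -36*a^2 + 27*w^3 + w^2*(-45*a - 57) + w*(18*a^2 + 90*a + 4) + 4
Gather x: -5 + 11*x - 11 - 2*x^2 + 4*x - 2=-2*x^2 + 15*x - 18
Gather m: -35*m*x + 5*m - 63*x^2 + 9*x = m*(5 - 35*x) - 63*x^2 + 9*x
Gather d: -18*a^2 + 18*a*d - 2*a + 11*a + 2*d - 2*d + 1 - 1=-18*a^2 + 18*a*d + 9*a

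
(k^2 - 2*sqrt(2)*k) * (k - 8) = k^3 - 8*k^2 - 2*sqrt(2)*k^2 + 16*sqrt(2)*k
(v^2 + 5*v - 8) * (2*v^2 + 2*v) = 2*v^4 + 12*v^3 - 6*v^2 - 16*v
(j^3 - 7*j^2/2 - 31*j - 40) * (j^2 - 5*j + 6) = j^5 - 17*j^4/2 - 15*j^3/2 + 94*j^2 + 14*j - 240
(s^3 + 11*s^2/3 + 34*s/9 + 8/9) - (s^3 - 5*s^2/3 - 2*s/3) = 16*s^2/3 + 40*s/9 + 8/9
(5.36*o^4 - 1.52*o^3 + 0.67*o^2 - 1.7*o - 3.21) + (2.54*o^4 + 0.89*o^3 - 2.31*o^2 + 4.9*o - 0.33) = 7.9*o^4 - 0.63*o^3 - 1.64*o^2 + 3.2*o - 3.54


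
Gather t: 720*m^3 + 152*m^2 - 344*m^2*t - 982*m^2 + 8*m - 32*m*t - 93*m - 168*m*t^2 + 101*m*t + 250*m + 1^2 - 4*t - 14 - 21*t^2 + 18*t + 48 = 720*m^3 - 830*m^2 + 165*m + t^2*(-168*m - 21) + t*(-344*m^2 + 69*m + 14) + 35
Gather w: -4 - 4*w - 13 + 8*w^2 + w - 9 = 8*w^2 - 3*w - 26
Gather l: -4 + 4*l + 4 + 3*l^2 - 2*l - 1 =3*l^2 + 2*l - 1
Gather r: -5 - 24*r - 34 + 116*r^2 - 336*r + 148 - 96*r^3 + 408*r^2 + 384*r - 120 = -96*r^3 + 524*r^2 + 24*r - 11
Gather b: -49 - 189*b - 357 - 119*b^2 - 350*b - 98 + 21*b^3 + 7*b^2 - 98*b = 21*b^3 - 112*b^2 - 637*b - 504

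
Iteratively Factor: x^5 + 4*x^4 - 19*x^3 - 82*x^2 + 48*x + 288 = (x + 3)*(x^4 + x^3 - 22*x^2 - 16*x + 96) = (x - 4)*(x + 3)*(x^3 + 5*x^2 - 2*x - 24) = (x - 4)*(x + 3)^2*(x^2 + 2*x - 8) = (x - 4)*(x - 2)*(x + 3)^2*(x + 4)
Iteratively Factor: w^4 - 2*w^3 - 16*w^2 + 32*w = (w - 4)*(w^3 + 2*w^2 - 8*w) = (w - 4)*(w + 4)*(w^2 - 2*w) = w*(w - 4)*(w + 4)*(w - 2)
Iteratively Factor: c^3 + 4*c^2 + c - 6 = (c + 2)*(c^2 + 2*c - 3) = (c + 2)*(c + 3)*(c - 1)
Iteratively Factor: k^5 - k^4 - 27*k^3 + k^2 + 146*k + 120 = (k + 1)*(k^4 - 2*k^3 - 25*k^2 + 26*k + 120) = (k + 1)*(k + 4)*(k^3 - 6*k^2 - k + 30) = (k - 5)*(k + 1)*(k + 4)*(k^2 - k - 6) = (k - 5)*(k + 1)*(k + 2)*(k + 4)*(k - 3)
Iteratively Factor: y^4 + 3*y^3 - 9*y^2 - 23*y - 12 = (y + 4)*(y^3 - y^2 - 5*y - 3) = (y + 1)*(y + 4)*(y^2 - 2*y - 3) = (y - 3)*(y + 1)*(y + 4)*(y + 1)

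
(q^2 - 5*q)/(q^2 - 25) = q/(q + 5)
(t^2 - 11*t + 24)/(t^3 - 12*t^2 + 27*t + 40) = (t - 3)/(t^2 - 4*t - 5)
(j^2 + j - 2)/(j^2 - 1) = (j + 2)/(j + 1)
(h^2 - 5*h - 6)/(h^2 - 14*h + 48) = (h + 1)/(h - 8)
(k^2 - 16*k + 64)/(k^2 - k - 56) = (k - 8)/(k + 7)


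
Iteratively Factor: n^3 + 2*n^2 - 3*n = (n - 1)*(n^2 + 3*n) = (n - 1)*(n + 3)*(n)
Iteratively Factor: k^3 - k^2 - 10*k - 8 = (k + 2)*(k^2 - 3*k - 4) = (k + 1)*(k + 2)*(k - 4)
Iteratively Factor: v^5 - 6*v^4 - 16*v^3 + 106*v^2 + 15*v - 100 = (v - 5)*(v^4 - v^3 - 21*v^2 + v + 20) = (v - 5)*(v + 4)*(v^3 - 5*v^2 - v + 5) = (v - 5)*(v - 1)*(v + 4)*(v^2 - 4*v - 5) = (v - 5)*(v - 1)*(v + 1)*(v + 4)*(v - 5)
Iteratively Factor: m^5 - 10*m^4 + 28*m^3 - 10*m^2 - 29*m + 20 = (m + 1)*(m^4 - 11*m^3 + 39*m^2 - 49*m + 20) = (m - 5)*(m + 1)*(m^3 - 6*m^2 + 9*m - 4) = (m - 5)*(m - 4)*(m + 1)*(m^2 - 2*m + 1) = (m - 5)*(m - 4)*(m - 1)*(m + 1)*(m - 1)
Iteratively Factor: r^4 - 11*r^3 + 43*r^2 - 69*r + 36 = (r - 1)*(r^3 - 10*r^2 + 33*r - 36) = (r - 3)*(r - 1)*(r^2 - 7*r + 12) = (r - 4)*(r - 3)*(r - 1)*(r - 3)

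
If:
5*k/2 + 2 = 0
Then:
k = -4/5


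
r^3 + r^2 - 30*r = r*(r - 5)*(r + 6)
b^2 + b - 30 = (b - 5)*(b + 6)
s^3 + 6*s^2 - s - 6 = (s - 1)*(s + 1)*(s + 6)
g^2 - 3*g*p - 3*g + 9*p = (g - 3)*(g - 3*p)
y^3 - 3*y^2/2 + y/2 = y*(y - 1)*(y - 1/2)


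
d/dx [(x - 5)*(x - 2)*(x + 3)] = 3*x^2 - 8*x - 11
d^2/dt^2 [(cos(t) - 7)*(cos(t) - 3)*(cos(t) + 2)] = -7*cos(t)/4 + 16*cos(2*t) - 9*cos(3*t)/4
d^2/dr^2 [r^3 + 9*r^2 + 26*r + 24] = 6*r + 18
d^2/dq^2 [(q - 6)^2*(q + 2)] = 6*q - 20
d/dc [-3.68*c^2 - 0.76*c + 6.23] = -7.36*c - 0.76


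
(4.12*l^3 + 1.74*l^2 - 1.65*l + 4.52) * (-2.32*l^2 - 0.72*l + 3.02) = -9.5584*l^5 - 7.0032*l^4 + 15.0176*l^3 - 4.0436*l^2 - 8.2374*l + 13.6504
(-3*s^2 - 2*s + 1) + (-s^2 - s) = -4*s^2 - 3*s + 1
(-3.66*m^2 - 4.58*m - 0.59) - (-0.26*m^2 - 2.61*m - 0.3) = -3.4*m^2 - 1.97*m - 0.29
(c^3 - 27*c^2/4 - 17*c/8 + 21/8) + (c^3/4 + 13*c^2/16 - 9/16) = 5*c^3/4 - 95*c^2/16 - 17*c/8 + 33/16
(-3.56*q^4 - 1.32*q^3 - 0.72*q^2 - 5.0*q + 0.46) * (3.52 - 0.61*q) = 2.1716*q^5 - 11.726*q^4 - 4.2072*q^3 + 0.5156*q^2 - 17.8806*q + 1.6192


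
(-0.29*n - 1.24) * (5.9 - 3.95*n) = 1.1455*n^2 + 3.187*n - 7.316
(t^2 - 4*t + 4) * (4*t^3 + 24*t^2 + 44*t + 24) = 4*t^5 + 8*t^4 - 36*t^3 - 56*t^2 + 80*t + 96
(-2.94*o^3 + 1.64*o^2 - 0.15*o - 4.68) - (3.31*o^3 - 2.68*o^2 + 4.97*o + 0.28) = -6.25*o^3 + 4.32*o^2 - 5.12*o - 4.96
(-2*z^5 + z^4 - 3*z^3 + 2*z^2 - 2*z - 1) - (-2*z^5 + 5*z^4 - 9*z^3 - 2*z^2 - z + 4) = -4*z^4 + 6*z^3 + 4*z^2 - z - 5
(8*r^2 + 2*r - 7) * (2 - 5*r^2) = -40*r^4 - 10*r^3 + 51*r^2 + 4*r - 14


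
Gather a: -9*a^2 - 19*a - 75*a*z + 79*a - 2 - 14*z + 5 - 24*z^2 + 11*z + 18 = -9*a^2 + a*(60 - 75*z) - 24*z^2 - 3*z + 21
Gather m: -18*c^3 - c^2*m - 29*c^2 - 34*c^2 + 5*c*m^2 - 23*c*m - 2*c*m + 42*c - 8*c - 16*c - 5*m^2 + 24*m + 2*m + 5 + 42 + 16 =-18*c^3 - 63*c^2 + 18*c + m^2*(5*c - 5) + m*(-c^2 - 25*c + 26) + 63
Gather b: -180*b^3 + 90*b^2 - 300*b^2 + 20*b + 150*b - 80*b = -180*b^3 - 210*b^2 + 90*b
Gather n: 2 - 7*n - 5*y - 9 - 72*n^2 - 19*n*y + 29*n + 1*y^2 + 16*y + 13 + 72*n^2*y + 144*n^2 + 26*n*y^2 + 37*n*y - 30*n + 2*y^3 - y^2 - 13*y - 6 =n^2*(72*y + 72) + n*(26*y^2 + 18*y - 8) + 2*y^3 - 2*y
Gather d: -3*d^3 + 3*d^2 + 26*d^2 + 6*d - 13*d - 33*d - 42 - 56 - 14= -3*d^3 + 29*d^2 - 40*d - 112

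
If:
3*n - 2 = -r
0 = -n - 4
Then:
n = -4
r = 14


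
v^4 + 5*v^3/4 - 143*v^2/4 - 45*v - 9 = (v - 6)*(v + 1/4)*(v + 1)*(v + 6)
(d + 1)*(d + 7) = d^2 + 8*d + 7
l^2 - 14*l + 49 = (l - 7)^2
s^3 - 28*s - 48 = (s - 6)*(s + 2)*(s + 4)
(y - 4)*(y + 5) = y^2 + y - 20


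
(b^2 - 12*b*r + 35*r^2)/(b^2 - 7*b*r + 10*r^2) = (-b + 7*r)/(-b + 2*r)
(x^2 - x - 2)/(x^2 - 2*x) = (x + 1)/x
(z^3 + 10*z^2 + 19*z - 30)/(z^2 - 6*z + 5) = (z^2 + 11*z + 30)/(z - 5)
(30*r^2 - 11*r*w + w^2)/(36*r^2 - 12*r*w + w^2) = (5*r - w)/(6*r - w)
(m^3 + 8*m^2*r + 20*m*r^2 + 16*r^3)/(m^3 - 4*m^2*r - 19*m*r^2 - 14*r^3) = (-m^2 - 6*m*r - 8*r^2)/(-m^2 + 6*m*r + 7*r^2)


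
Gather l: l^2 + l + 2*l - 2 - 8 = l^2 + 3*l - 10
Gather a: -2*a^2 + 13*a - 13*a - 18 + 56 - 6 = 32 - 2*a^2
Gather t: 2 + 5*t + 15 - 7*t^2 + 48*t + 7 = -7*t^2 + 53*t + 24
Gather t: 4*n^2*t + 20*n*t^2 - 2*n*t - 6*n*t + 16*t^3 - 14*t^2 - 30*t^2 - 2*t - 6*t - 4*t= 16*t^3 + t^2*(20*n - 44) + t*(4*n^2 - 8*n - 12)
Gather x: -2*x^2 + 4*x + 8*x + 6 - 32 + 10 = -2*x^2 + 12*x - 16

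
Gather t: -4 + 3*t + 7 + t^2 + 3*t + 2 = t^2 + 6*t + 5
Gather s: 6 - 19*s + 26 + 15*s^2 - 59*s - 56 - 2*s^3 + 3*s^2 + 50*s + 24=-2*s^3 + 18*s^2 - 28*s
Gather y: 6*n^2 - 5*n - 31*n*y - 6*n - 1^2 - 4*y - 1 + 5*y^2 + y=6*n^2 - 11*n + 5*y^2 + y*(-31*n - 3) - 2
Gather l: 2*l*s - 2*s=2*l*s - 2*s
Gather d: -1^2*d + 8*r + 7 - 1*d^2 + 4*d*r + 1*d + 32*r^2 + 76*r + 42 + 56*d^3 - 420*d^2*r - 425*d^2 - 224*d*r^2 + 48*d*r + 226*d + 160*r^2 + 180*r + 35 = 56*d^3 + d^2*(-420*r - 426) + d*(-224*r^2 + 52*r + 226) + 192*r^2 + 264*r + 84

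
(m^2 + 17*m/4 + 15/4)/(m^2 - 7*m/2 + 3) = (4*m^2 + 17*m + 15)/(2*(2*m^2 - 7*m + 6))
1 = 1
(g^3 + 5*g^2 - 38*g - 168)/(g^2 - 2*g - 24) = g + 7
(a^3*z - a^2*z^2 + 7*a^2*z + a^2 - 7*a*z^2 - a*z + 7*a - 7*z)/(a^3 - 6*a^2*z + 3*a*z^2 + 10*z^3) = (a^3*z - a^2*z^2 + 7*a^2*z + a^2 - 7*a*z^2 - a*z + 7*a - 7*z)/(a^3 - 6*a^2*z + 3*a*z^2 + 10*z^3)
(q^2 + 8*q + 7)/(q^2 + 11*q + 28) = (q + 1)/(q + 4)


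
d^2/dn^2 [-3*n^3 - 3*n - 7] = -18*n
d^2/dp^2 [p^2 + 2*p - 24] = 2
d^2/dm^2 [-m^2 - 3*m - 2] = -2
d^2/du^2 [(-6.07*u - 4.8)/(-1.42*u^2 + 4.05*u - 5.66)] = ((35.535 - 51.7164*u)*(1.42*u^2 - 4.05*u + 5.66) + (2.84*u - 4.05)*(5.68*u - 8.1)*(6.07*u + 4.8))/(1.42*u^2 - 4.05*u + 5.66)^3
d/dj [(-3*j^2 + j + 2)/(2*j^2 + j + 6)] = (-5*j^2 - 44*j + 4)/(4*j^4 + 4*j^3 + 25*j^2 + 12*j + 36)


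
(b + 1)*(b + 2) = b^2 + 3*b + 2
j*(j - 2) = j^2 - 2*j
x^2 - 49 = (x - 7)*(x + 7)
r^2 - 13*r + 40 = (r - 8)*(r - 5)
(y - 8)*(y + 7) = y^2 - y - 56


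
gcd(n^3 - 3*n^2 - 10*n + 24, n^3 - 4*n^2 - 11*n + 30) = n^2 + n - 6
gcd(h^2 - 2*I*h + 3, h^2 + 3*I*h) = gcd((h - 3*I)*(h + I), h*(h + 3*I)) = 1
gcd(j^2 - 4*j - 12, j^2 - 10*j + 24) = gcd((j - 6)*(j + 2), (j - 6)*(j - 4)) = j - 6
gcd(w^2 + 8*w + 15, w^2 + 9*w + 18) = w + 3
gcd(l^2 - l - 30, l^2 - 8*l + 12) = l - 6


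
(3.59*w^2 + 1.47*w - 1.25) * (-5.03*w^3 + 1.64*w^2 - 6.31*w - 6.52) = -18.0577*w^5 - 1.5065*w^4 - 13.9546*w^3 - 34.7325*w^2 - 1.6969*w + 8.15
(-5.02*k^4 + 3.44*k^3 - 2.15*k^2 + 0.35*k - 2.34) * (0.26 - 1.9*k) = 9.538*k^5 - 7.8412*k^4 + 4.9794*k^3 - 1.224*k^2 + 4.537*k - 0.6084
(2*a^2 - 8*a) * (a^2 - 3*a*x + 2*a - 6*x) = 2*a^4 - 6*a^3*x - 4*a^3 + 12*a^2*x - 16*a^2 + 48*a*x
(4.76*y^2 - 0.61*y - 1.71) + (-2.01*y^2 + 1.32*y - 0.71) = 2.75*y^2 + 0.71*y - 2.42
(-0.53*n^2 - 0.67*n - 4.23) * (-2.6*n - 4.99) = 1.378*n^3 + 4.3867*n^2 + 14.3413*n + 21.1077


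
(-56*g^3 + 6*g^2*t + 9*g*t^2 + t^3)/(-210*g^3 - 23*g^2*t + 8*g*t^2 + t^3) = (-8*g^2 + 2*g*t + t^2)/(-30*g^2 + g*t + t^2)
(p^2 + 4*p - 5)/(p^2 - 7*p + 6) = (p + 5)/(p - 6)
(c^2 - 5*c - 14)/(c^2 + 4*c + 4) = (c - 7)/(c + 2)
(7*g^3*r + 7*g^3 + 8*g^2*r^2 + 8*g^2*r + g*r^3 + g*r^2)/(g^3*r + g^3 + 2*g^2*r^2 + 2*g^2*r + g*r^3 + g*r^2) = (7*g + r)/(g + r)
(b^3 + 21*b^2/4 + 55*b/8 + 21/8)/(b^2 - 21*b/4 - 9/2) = (2*b^2 + 9*b + 7)/(2*(b - 6))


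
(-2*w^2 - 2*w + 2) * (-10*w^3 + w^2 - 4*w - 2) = 20*w^5 + 18*w^4 - 14*w^3 + 14*w^2 - 4*w - 4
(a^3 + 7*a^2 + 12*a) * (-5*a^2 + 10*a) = -5*a^5 - 25*a^4 + 10*a^3 + 120*a^2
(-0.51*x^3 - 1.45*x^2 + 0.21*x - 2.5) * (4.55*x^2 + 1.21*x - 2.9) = -2.3205*x^5 - 7.2146*x^4 + 0.68*x^3 - 6.9159*x^2 - 3.634*x + 7.25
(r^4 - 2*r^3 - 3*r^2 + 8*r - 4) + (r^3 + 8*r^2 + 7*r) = r^4 - r^3 + 5*r^2 + 15*r - 4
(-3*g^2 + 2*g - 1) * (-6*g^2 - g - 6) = 18*g^4 - 9*g^3 + 22*g^2 - 11*g + 6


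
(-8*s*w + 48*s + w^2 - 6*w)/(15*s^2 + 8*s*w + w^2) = (-8*s*w + 48*s + w^2 - 6*w)/(15*s^2 + 8*s*w + w^2)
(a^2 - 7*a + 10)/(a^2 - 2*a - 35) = (-a^2 + 7*a - 10)/(-a^2 + 2*a + 35)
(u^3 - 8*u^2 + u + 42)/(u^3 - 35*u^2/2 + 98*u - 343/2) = 2*(u^2 - u - 6)/(2*u^2 - 21*u + 49)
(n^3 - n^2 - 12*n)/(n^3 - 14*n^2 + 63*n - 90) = n*(n^2 - n - 12)/(n^3 - 14*n^2 + 63*n - 90)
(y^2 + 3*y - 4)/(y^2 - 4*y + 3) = (y + 4)/(y - 3)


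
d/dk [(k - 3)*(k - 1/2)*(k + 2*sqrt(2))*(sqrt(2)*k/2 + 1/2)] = 2*sqrt(2)*k^3 - 21*sqrt(2)*k^2/4 + 15*k^2/2 - 35*k/2 + 7*sqrt(2)*k/2 - 7*sqrt(2)/2 + 15/4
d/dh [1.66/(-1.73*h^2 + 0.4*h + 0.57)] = (5.7436*h - 0.664)/(-1.73*h^2 + 0.4*h + 0.57)^2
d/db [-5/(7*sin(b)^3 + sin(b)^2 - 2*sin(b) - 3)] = 5*(21*sin(b)^2 + 2*sin(b) - 2)*cos(b)/(7*sin(b)^3 + sin(b)^2 - 2*sin(b) - 3)^2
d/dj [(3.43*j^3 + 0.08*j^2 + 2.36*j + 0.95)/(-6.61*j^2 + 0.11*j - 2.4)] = (-22.6723*j^4 + 0.7546*j^3 - 9.08760000000001*j^2 + 12.175*j - 5.7685)/(43.6921*j^4 - 1.4542*j^3 + 31.7401*j^2 - 0.528*j + 5.76)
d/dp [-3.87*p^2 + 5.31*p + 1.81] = 5.31 - 7.74*p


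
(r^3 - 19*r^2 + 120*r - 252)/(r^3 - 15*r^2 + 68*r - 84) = (r - 6)/(r - 2)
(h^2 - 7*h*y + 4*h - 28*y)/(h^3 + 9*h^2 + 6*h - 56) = (h - 7*y)/(h^2 + 5*h - 14)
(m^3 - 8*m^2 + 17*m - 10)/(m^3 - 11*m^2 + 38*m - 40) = (m - 1)/(m - 4)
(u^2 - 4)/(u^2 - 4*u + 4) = (u + 2)/(u - 2)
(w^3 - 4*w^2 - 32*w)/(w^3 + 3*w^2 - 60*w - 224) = w/(w + 7)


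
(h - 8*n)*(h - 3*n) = h^2 - 11*h*n + 24*n^2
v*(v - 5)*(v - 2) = v^3 - 7*v^2 + 10*v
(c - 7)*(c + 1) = c^2 - 6*c - 7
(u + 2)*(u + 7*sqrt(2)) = u^2 + 2*u + 7*sqrt(2)*u + 14*sqrt(2)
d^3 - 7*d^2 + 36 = (d - 6)*(d - 3)*(d + 2)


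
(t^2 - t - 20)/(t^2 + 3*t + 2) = (t^2 - t - 20)/(t^2 + 3*t + 2)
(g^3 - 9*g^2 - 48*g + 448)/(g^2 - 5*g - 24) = (g^2 - g - 56)/(g + 3)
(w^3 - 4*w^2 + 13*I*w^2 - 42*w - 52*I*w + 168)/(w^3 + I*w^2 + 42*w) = (w^2 + 2*w*(-2 + 3*I) - 24*I)/(w*(w - 6*I))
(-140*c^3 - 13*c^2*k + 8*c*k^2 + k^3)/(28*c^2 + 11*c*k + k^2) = (-20*c^2 + c*k + k^2)/(4*c + k)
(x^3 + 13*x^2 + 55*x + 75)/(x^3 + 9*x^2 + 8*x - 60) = (x^2 + 8*x + 15)/(x^2 + 4*x - 12)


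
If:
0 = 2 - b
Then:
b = 2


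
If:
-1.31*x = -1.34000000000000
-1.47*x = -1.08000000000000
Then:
No Solution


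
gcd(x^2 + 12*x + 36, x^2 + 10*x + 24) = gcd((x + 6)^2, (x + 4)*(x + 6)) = x + 6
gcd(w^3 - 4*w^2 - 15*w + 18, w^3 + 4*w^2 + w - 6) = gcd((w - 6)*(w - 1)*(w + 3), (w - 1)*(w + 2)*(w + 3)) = w^2 + 2*w - 3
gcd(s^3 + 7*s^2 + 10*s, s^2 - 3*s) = s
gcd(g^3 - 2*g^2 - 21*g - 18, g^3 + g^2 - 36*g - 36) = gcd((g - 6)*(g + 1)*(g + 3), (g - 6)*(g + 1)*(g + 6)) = g^2 - 5*g - 6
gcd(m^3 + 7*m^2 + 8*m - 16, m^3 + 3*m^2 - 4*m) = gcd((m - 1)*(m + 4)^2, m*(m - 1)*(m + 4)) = m^2 + 3*m - 4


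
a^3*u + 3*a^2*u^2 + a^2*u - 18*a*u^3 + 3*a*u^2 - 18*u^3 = (a - 3*u)*(a + 6*u)*(a*u + u)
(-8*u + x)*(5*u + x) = -40*u^2 - 3*u*x + x^2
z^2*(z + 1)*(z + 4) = z^4 + 5*z^3 + 4*z^2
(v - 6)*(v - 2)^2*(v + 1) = v^4 - 9*v^3 + 18*v^2 + 4*v - 24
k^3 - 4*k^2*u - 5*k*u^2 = k*(k - 5*u)*(k + u)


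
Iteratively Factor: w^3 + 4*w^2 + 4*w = (w)*(w^2 + 4*w + 4) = w*(w + 2)*(w + 2)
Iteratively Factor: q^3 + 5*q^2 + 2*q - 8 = (q + 4)*(q^2 + q - 2) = (q + 2)*(q + 4)*(q - 1)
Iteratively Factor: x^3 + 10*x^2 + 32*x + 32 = (x + 4)*(x^2 + 6*x + 8) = (x + 2)*(x + 4)*(x + 4)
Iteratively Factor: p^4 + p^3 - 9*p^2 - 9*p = (p)*(p^3 + p^2 - 9*p - 9) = p*(p + 3)*(p^2 - 2*p - 3) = p*(p + 1)*(p + 3)*(p - 3)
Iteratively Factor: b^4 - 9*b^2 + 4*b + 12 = (b + 3)*(b^3 - 3*b^2 + 4) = (b - 2)*(b + 3)*(b^2 - b - 2) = (b - 2)*(b + 1)*(b + 3)*(b - 2)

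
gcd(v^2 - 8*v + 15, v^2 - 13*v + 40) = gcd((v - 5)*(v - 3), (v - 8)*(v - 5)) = v - 5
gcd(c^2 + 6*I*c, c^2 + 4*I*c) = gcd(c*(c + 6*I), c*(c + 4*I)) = c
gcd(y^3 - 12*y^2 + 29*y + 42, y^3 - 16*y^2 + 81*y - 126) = y^2 - 13*y + 42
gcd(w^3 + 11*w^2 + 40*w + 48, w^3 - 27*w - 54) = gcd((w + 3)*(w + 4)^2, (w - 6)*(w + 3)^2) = w + 3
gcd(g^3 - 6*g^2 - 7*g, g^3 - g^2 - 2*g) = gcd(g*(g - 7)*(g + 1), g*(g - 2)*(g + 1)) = g^2 + g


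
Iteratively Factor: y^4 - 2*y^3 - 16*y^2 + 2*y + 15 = (y - 5)*(y^3 + 3*y^2 - y - 3) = (y - 5)*(y + 3)*(y^2 - 1) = (y - 5)*(y + 1)*(y + 3)*(y - 1)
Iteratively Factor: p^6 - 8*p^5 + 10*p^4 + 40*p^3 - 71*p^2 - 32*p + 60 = (p - 1)*(p^5 - 7*p^4 + 3*p^3 + 43*p^2 - 28*p - 60) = (p - 3)*(p - 1)*(p^4 - 4*p^3 - 9*p^2 + 16*p + 20) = (p - 5)*(p - 3)*(p - 1)*(p^3 + p^2 - 4*p - 4) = (p - 5)*(p - 3)*(p - 1)*(p + 2)*(p^2 - p - 2) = (p - 5)*(p - 3)*(p - 2)*(p - 1)*(p + 2)*(p + 1)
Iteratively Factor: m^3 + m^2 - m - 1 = (m + 1)*(m^2 - 1) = (m - 1)*(m + 1)*(m + 1)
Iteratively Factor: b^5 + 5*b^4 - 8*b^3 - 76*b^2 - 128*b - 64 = (b + 1)*(b^4 + 4*b^3 - 12*b^2 - 64*b - 64) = (b + 1)*(b + 2)*(b^3 + 2*b^2 - 16*b - 32) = (b + 1)*(b + 2)*(b + 4)*(b^2 - 2*b - 8) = (b - 4)*(b + 1)*(b + 2)*(b + 4)*(b + 2)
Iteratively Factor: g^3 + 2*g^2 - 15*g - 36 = (g + 3)*(g^2 - g - 12) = (g + 3)^2*(g - 4)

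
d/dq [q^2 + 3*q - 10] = 2*q + 3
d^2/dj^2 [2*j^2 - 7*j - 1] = 4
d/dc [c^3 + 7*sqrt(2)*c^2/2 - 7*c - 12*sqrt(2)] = 3*c^2 + 7*sqrt(2)*c - 7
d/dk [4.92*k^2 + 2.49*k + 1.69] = 9.84*k + 2.49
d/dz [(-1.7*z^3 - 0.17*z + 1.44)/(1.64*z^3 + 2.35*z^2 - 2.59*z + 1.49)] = (-3.995*z^4 + 9.3636*z^3 - 14.2843*z^2 - 6.768*z + 3.4763)/(2.6896*z^6 + 7.708*z^5 - 2.9727*z^4 - 7.2858*z^3 + 13.7111*z^2 - 7.7182*z + 2.2201)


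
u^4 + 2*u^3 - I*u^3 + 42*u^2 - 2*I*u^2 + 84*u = u*(u + 2)*(u - 7*I)*(u + 6*I)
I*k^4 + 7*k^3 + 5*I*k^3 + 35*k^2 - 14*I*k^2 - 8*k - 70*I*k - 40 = (k + 5)*(k - 4*I)*(k - 2*I)*(I*k + 1)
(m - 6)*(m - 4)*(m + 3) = m^3 - 7*m^2 - 6*m + 72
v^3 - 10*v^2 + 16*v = v*(v - 8)*(v - 2)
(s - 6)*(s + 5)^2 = s^3 + 4*s^2 - 35*s - 150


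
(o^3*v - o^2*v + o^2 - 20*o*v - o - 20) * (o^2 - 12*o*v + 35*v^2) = o^5*v - 12*o^4*v^2 - o^4*v + o^4 + 35*o^3*v^3 + 12*o^3*v^2 - 32*o^3*v - o^3 - 35*o^2*v^3 + 275*o^2*v^2 + 12*o^2*v - 20*o^2 - 700*o*v^3 - 35*o*v^2 + 240*o*v - 700*v^2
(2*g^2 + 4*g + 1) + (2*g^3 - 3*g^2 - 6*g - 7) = 2*g^3 - g^2 - 2*g - 6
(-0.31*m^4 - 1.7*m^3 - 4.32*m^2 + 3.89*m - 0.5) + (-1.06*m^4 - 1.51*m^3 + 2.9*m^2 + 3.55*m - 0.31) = -1.37*m^4 - 3.21*m^3 - 1.42*m^2 + 7.44*m - 0.81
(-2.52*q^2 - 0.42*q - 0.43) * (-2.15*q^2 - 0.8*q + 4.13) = 5.418*q^4 + 2.919*q^3 - 9.1471*q^2 - 1.3906*q - 1.7759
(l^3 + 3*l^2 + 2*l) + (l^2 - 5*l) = l^3 + 4*l^2 - 3*l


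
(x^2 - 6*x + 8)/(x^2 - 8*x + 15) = (x^2 - 6*x + 8)/(x^2 - 8*x + 15)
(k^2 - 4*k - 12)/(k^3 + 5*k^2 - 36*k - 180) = (k + 2)/(k^2 + 11*k + 30)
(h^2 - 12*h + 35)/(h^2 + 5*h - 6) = (h^2 - 12*h + 35)/(h^2 + 5*h - 6)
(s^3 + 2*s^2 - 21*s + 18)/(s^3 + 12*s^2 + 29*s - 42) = (s - 3)/(s + 7)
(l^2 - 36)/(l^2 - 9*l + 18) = (l + 6)/(l - 3)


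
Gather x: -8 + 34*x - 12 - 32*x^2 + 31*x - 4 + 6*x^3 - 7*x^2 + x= 6*x^3 - 39*x^2 + 66*x - 24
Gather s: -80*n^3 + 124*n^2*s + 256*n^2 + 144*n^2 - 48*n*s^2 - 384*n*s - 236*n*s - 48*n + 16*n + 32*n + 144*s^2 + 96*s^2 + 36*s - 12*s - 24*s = -80*n^3 + 400*n^2 + s^2*(240 - 48*n) + s*(124*n^2 - 620*n)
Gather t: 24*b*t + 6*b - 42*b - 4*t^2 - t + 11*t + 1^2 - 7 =-36*b - 4*t^2 + t*(24*b + 10) - 6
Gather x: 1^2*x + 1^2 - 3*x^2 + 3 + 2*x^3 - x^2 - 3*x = 2*x^3 - 4*x^2 - 2*x + 4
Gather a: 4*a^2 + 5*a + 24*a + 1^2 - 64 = 4*a^2 + 29*a - 63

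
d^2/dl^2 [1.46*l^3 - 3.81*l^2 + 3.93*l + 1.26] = 8.76*l - 7.62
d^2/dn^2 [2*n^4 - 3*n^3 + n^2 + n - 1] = 24*n^2 - 18*n + 2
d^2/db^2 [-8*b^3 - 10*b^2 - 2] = -48*b - 20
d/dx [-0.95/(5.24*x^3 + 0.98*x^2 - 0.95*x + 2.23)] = (14.934*x^2 + 1.862*x - 0.9025)/(5.24*x^3 + 0.98*x^2 - 0.95*x + 2.23)^2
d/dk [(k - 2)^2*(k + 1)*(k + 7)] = 4*k^3 + 12*k^2 - 42*k + 4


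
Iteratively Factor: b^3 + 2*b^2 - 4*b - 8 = (b + 2)*(b^2 - 4) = (b - 2)*(b + 2)*(b + 2)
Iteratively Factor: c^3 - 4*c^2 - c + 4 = (c - 4)*(c^2 - 1) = (c - 4)*(c + 1)*(c - 1)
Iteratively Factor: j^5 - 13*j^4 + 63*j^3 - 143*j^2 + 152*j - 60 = (j - 1)*(j^4 - 12*j^3 + 51*j^2 - 92*j + 60) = (j - 2)*(j - 1)*(j^3 - 10*j^2 + 31*j - 30) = (j - 5)*(j - 2)*(j - 1)*(j^2 - 5*j + 6) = (j - 5)*(j - 3)*(j - 2)*(j - 1)*(j - 2)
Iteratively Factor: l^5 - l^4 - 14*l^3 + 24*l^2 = (l - 2)*(l^4 + l^3 - 12*l^2) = (l - 3)*(l - 2)*(l^3 + 4*l^2) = (l - 3)*(l - 2)*(l + 4)*(l^2) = l*(l - 3)*(l - 2)*(l + 4)*(l)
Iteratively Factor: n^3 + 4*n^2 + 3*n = (n + 3)*(n^2 + n) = (n + 1)*(n + 3)*(n)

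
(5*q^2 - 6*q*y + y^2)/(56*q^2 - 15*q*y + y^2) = (5*q^2 - 6*q*y + y^2)/(56*q^2 - 15*q*y + y^2)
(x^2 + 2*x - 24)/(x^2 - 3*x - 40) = (-x^2 - 2*x + 24)/(-x^2 + 3*x + 40)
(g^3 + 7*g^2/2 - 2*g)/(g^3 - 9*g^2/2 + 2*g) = (g + 4)/(g - 4)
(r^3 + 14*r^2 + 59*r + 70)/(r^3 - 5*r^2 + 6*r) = (r^3 + 14*r^2 + 59*r + 70)/(r*(r^2 - 5*r + 6))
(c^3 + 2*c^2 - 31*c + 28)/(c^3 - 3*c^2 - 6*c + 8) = (c + 7)/(c + 2)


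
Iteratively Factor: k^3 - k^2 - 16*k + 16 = (k - 4)*(k^2 + 3*k - 4) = (k - 4)*(k - 1)*(k + 4)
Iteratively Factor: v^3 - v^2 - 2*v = (v + 1)*(v^2 - 2*v) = v*(v + 1)*(v - 2)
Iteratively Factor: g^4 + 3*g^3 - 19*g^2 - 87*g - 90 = (g + 3)*(g^3 - 19*g - 30) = (g + 2)*(g + 3)*(g^2 - 2*g - 15) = (g + 2)*(g + 3)^2*(g - 5)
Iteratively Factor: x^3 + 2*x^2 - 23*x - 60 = (x + 3)*(x^2 - x - 20) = (x + 3)*(x + 4)*(x - 5)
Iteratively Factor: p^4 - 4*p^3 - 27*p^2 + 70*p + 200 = (p - 5)*(p^3 + p^2 - 22*p - 40) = (p - 5)^2*(p^2 + 6*p + 8) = (p - 5)^2*(p + 2)*(p + 4)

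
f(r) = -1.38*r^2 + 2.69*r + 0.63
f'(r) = 2.69 - 2.76*r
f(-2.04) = -10.60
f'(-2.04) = 8.32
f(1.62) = 1.37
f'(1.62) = -1.78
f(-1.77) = -8.45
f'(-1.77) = 7.58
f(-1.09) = -3.94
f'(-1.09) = 5.70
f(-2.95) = -19.31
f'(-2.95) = 10.83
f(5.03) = -20.75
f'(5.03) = -11.19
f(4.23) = -12.68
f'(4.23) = -8.98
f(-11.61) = -216.61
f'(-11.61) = 34.73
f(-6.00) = -65.19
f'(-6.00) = 19.25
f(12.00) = -165.81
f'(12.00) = -30.43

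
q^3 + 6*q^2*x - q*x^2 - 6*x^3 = (q - x)*(q + x)*(q + 6*x)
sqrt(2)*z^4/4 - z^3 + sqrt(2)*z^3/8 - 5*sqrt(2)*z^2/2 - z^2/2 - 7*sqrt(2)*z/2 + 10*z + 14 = (z/2 + 1)*(z - 7/2)*(z - 2*sqrt(2))*(sqrt(2)*z/2 + sqrt(2))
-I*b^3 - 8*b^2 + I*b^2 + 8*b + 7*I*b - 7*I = (b - 7*I)*(b - I)*(-I*b + I)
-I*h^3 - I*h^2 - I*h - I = (h + 1)*(h - I)*(-I*h + 1)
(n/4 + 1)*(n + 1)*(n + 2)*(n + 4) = n^4/4 + 11*n^3/4 + 21*n^2/2 + 16*n + 8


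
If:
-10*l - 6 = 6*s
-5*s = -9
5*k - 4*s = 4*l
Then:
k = 12/125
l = -42/25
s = 9/5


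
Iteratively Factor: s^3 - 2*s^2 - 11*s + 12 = (s - 1)*(s^2 - s - 12) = (s - 1)*(s + 3)*(s - 4)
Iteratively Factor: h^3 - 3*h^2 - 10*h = (h + 2)*(h^2 - 5*h) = (h - 5)*(h + 2)*(h)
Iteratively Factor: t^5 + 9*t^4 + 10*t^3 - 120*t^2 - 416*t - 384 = (t - 4)*(t^4 + 13*t^3 + 62*t^2 + 128*t + 96) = (t - 4)*(t + 2)*(t^3 + 11*t^2 + 40*t + 48) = (t - 4)*(t + 2)*(t + 4)*(t^2 + 7*t + 12) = (t - 4)*(t + 2)*(t + 4)^2*(t + 3)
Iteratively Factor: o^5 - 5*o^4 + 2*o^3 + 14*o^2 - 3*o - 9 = (o - 3)*(o^4 - 2*o^3 - 4*o^2 + 2*o + 3) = (o - 3)^2*(o^3 + o^2 - o - 1) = (o - 3)^2*(o + 1)*(o^2 - 1) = (o - 3)^2*(o + 1)^2*(o - 1)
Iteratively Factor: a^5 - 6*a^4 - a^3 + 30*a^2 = (a - 5)*(a^4 - a^3 - 6*a^2) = a*(a - 5)*(a^3 - a^2 - 6*a) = a*(a - 5)*(a - 3)*(a^2 + 2*a) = a^2*(a - 5)*(a - 3)*(a + 2)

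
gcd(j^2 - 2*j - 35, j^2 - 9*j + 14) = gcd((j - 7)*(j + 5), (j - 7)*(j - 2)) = j - 7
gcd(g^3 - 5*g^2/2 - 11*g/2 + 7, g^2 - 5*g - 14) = g + 2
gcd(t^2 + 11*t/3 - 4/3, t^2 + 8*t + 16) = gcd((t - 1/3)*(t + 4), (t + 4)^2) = t + 4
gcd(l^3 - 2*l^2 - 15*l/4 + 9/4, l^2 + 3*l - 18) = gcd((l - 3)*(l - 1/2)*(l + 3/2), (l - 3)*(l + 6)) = l - 3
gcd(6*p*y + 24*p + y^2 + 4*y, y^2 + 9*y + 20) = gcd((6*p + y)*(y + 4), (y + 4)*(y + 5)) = y + 4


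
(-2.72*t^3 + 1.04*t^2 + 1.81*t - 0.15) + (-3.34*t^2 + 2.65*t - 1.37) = -2.72*t^3 - 2.3*t^2 + 4.46*t - 1.52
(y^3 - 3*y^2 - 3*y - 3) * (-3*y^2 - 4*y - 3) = -3*y^5 + 5*y^4 + 18*y^3 + 30*y^2 + 21*y + 9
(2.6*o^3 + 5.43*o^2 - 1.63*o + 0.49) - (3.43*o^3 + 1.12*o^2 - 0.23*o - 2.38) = -0.83*o^3 + 4.31*o^2 - 1.4*o + 2.87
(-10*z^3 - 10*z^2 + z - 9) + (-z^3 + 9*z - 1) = -11*z^3 - 10*z^2 + 10*z - 10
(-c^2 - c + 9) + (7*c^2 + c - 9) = 6*c^2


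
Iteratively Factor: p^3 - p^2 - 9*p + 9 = (p - 1)*(p^2 - 9) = (p - 1)*(p + 3)*(p - 3)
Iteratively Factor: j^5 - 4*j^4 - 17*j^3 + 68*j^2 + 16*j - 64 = (j - 1)*(j^4 - 3*j^3 - 20*j^2 + 48*j + 64) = (j - 1)*(j + 1)*(j^3 - 4*j^2 - 16*j + 64) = (j - 4)*(j - 1)*(j + 1)*(j^2 - 16) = (j - 4)^2*(j - 1)*(j + 1)*(j + 4)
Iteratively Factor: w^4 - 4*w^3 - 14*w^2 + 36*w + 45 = (w + 3)*(w^3 - 7*w^2 + 7*w + 15) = (w + 1)*(w + 3)*(w^2 - 8*w + 15) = (w - 3)*(w + 1)*(w + 3)*(w - 5)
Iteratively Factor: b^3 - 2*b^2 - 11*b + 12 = (b - 4)*(b^2 + 2*b - 3) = (b - 4)*(b - 1)*(b + 3)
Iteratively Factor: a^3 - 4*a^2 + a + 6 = (a + 1)*(a^2 - 5*a + 6) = (a - 3)*(a + 1)*(a - 2)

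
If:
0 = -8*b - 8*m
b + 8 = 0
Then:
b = -8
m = 8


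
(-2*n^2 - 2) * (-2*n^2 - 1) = 4*n^4 + 6*n^2 + 2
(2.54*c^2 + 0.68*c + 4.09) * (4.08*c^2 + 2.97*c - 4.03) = 10.3632*c^4 + 10.3182*c^3 + 8.4706*c^2 + 9.4069*c - 16.4827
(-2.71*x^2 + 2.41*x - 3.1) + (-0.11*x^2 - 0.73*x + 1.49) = -2.82*x^2 + 1.68*x - 1.61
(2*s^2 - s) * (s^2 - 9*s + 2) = 2*s^4 - 19*s^3 + 13*s^2 - 2*s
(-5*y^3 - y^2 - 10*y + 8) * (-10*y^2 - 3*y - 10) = 50*y^5 + 25*y^4 + 153*y^3 - 40*y^2 + 76*y - 80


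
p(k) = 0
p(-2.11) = 0.00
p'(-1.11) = 0.00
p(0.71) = 0.00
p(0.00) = 0.00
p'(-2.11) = 0.00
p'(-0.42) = 0.00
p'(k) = 0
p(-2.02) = 0.00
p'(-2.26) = 0.00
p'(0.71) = 0.00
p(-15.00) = 0.00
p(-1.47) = 0.00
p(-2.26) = 0.00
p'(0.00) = 0.00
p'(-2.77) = 0.00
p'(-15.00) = 0.00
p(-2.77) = 0.00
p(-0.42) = 0.00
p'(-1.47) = 0.00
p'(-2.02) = 0.00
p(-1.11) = 0.00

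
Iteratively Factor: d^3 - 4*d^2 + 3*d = (d - 3)*(d^2 - d) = (d - 3)*(d - 1)*(d)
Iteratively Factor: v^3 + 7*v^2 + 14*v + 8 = (v + 2)*(v^2 + 5*v + 4) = (v + 1)*(v + 2)*(v + 4)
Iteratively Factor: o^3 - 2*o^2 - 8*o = (o)*(o^2 - 2*o - 8) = o*(o - 4)*(o + 2)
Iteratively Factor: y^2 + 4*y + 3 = (y + 1)*(y + 3)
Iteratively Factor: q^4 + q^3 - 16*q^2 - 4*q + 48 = (q - 2)*(q^3 + 3*q^2 - 10*q - 24) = (q - 2)*(q + 4)*(q^2 - q - 6) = (q - 2)*(q + 2)*(q + 4)*(q - 3)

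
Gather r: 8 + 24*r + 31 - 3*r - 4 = 21*r + 35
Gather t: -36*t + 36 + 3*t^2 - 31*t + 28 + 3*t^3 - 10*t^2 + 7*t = 3*t^3 - 7*t^2 - 60*t + 64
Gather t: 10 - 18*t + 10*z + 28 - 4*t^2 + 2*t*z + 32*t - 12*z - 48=-4*t^2 + t*(2*z + 14) - 2*z - 10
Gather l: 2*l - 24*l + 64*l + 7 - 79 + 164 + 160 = 42*l + 252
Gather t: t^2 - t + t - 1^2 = t^2 - 1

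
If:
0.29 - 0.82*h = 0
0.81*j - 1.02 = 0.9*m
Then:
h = 0.35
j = 1.11111111111111*m + 1.25925925925926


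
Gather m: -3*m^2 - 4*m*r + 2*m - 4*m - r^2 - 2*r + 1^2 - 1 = -3*m^2 + m*(-4*r - 2) - r^2 - 2*r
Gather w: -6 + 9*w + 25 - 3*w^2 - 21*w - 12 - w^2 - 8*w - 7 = -4*w^2 - 20*w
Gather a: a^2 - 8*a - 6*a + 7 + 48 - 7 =a^2 - 14*a + 48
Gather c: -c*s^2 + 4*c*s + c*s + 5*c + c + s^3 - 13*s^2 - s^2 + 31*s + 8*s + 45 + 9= c*(-s^2 + 5*s + 6) + s^3 - 14*s^2 + 39*s + 54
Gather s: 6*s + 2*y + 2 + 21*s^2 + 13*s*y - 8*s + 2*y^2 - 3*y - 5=21*s^2 + s*(13*y - 2) + 2*y^2 - y - 3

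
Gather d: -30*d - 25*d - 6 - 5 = -55*d - 11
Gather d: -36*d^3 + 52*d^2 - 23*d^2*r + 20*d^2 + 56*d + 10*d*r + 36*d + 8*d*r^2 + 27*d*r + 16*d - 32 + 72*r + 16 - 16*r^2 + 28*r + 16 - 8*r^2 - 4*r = -36*d^3 + d^2*(72 - 23*r) + d*(8*r^2 + 37*r + 108) - 24*r^2 + 96*r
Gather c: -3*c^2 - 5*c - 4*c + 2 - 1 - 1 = -3*c^2 - 9*c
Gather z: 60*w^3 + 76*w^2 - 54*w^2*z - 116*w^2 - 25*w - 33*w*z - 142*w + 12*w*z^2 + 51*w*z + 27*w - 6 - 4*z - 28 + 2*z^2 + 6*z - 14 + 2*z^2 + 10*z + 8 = 60*w^3 - 40*w^2 - 140*w + z^2*(12*w + 4) + z*(-54*w^2 + 18*w + 12) - 40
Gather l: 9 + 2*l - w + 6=2*l - w + 15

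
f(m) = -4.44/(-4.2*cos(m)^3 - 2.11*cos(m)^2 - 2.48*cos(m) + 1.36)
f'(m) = -4.44*(-12.6*sin(m)*cos(m)^2 - 4.22*sin(m)*cos(m) - 2.48*sin(m))/(-4.2*cos(m)^3 - 2.11*cos(m)^2 - 2.48*cos(m) + 1.36)^2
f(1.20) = 285.95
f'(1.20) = 97209.12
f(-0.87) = 1.98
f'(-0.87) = -7.04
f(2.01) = -1.88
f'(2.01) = 2.15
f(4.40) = -2.17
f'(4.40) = -2.40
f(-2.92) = -0.78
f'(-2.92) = -0.31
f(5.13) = 16.26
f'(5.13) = -340.82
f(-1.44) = -4.48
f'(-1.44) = -14.53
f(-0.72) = 1.28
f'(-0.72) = -3.09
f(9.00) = -0.88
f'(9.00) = 0.65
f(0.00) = 0.60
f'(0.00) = 0.00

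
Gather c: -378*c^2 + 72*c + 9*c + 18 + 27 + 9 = -378*c^2 + 81*c + 54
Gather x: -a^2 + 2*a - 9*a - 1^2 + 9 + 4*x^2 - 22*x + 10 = -a^2 - 7*a + 4*x^2 - 22*x + 18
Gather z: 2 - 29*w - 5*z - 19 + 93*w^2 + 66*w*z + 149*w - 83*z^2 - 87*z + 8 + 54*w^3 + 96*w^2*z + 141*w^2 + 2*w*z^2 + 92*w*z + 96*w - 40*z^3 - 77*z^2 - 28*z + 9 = 54*w^3 + 234*w^2 + 216*w - 40*z^3 + z^2*(2*w - 160) + z*(96*w^2 + 158*w - 120)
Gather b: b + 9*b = 10*b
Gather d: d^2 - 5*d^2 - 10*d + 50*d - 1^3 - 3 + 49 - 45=-4*d^2 + 40*d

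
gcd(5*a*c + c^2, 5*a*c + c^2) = 5*a*c + c^2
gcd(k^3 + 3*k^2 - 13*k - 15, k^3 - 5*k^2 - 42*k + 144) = k - 3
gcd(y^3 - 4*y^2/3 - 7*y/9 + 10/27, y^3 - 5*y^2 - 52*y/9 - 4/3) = y + 2/3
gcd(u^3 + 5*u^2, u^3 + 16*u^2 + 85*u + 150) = u + 5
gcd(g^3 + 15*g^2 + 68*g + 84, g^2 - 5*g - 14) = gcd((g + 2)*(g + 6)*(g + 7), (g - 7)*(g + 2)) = g + 2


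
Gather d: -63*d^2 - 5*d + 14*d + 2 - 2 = -63*d^2 + 9*d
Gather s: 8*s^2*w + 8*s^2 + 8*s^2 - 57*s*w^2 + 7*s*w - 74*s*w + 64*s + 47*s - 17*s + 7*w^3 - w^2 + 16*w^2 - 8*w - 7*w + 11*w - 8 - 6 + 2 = s^2*(8*w + 16) + s*(-57*w^2 - 67*w + 94) + 7*w^3 + 15*w^2 - 4*w - 12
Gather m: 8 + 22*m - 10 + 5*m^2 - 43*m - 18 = 5*m^2 - 21*m - 20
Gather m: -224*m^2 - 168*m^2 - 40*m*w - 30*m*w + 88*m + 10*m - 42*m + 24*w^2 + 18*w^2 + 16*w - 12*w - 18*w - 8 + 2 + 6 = -392*m^2 + m*(56 - 70*w) + 42*w^2 - 14*w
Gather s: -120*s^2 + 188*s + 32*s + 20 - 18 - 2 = -120*s^2 + 220*s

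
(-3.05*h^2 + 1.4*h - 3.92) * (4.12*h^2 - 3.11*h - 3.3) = -12.566*h^4 + 15.2535*h^3 - 10.4394*h^2 + 7.5712*h + 12.936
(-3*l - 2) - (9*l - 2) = -12*l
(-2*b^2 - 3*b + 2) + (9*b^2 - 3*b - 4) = 7*b^2 - 6*b - 2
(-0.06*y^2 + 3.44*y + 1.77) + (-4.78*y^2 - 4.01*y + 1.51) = -4.84*y^2 - 0.57*y + 3.28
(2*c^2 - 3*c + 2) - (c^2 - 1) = c^2 - 3*c + 3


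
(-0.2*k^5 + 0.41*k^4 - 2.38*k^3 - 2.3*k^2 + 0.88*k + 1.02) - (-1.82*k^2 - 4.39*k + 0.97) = -0.2*k^5 + 0.41*k^4 - 2.38*k^3 - 0.48*k^2 + 5.27*k + 0.05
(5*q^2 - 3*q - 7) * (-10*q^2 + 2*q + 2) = -50*q^4 + 40*q^3 + 74*q^2 - 20*q - 14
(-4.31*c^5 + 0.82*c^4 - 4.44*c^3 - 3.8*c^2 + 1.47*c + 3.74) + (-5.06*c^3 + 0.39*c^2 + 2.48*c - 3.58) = -4.31*c^5 + 0.82*c^4 - 9.5*c^3 - 3.41*c^2 + 3.95*c + 0.16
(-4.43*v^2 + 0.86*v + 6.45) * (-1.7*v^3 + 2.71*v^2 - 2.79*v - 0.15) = 7.531*v^5 - 13.4673*v^4 + 3.7253*v^3 + 15.7446*v^2 - 18.1245*v - 0.9675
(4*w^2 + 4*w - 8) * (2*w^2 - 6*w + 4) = 8*w^4 - 16*w^3 - 24*w^2 + 64*w - 32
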